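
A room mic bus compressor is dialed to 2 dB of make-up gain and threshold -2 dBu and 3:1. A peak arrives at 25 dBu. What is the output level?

The input is 27 dB above the -2 dBu threshold.
At 3:1 the overshoot is divided by 3, leaving 9 dB above threshold.
That puts the output at 7 dBu; make-up adds 2 dB, giving 9 dBu.

9 dBu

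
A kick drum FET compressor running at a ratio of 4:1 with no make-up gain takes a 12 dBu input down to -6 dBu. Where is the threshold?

Input is 24 dB above T (since output overshoot × R = input overshoot: (-6 − T)·4 = 12 − T gives T = -12 dBu).
Check: -12 + (12 − (-12))/4 = -12 + 6 = -6 dBu. ✓

-12 dBu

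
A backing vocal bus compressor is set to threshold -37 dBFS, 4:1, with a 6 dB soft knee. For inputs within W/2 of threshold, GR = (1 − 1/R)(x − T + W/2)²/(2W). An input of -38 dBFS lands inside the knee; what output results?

x − T + W/2 = -38 − (-37) + 3 = 2.
GR = (1 − 1/4) × 2² / 12 = 0.75 × 4 / 12 = 0.25 dB.
Output = -38 − 0.25 = -38.25 dBFS.

-38.25 dBFS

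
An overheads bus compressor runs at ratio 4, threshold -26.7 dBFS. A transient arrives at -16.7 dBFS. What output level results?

The input is 10 dB above the -26.7 dBFS threshold.
The 10 dB excess becomes 2.5 dB after 4:1 reduction.
Output = -26.7 + 2.5 = -24.2 dBFS.

-24.2 dBFS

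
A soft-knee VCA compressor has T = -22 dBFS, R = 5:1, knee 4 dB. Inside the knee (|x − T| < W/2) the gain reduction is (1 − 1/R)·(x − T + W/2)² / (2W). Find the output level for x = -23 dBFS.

x − T + W/2 = -23 − (-22) + 2 = 1.
GR = (1 − 1/5) × 1² / 8 = 0.8 × 1 / 8 = 0.1 dB.
Output = -23 − 0.1 = -23.1 dBFS.

-23.1 dBFS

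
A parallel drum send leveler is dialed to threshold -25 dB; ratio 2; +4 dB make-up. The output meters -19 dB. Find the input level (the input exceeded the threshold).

-21 dB

Remove make-up: -19 − 4 = -23 dB.
Post-compression overshoot = -23 − (-25) = 2 dB.
Before 2:1 compression the overshoot was 2 × 2 = 4 dB, so input = -25 + 4 = -21 dB.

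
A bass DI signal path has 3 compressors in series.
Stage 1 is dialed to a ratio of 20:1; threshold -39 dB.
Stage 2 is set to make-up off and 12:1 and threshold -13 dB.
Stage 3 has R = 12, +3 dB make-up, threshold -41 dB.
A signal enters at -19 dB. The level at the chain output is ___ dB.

Stage 1: overshoot 20 dB → 20/20 = 1 dB → -38 dB.
Stage 2: -38 dB is at or below the -13 dB threshold — no compression; output -38 dB.
Stage 3: overshoot 3 dB → 3/12 = 0.25 dB → -40.75 dB; +3 dB make-up → -37.75 dB.

-37.75 dB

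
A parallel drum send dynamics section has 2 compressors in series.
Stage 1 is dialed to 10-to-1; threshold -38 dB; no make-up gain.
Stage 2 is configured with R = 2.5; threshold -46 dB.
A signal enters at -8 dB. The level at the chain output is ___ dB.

-41.6 dB

Stage 1: -8 dB is 30 dB over -38 dB; at 10:1 that becomes 3 dB over, giving -35 dB.
Stage 2: -35 dB is 11 dB over -46 dB; at 2.5:1 that becomes 4.4 dB over, giving -41.6 dB.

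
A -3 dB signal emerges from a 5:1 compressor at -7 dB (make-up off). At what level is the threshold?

-8 dB

Let T be the threshold. Output overshoot = (input overshoot)/R, so -7 − T = (-3 − T)/5.
5·(-7 − T) = -3 − T → 4·T = -35 − (-3) = -32.
T = -32/4 = -8 dB.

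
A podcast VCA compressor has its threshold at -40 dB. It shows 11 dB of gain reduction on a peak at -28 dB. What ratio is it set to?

Input overshoot = -28 − (-40) = 12 dB.
Output overshoot = 12 − 11 = 1 dB.
Ratio = input overshoot / output overshoot = 12 / 1 = 12.

12:1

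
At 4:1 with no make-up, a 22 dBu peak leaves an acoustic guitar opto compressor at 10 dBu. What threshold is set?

6 dBu

Let T be the threshold. Output overshoot = (input overshoot)/R, so 10 − T = (22 − T)/4.
4·(10 − T) = 22 − T → 3·T = 40 − 22 = 18.
T = 18/3 = 6 dBu.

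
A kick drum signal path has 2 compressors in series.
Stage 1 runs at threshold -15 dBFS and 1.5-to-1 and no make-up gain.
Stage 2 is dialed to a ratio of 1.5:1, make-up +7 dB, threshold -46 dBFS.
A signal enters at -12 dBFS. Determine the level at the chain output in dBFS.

Stage 1: overshoot 3 dB → 3/1.5 = 2 dB → -13 dBFS.
Stage 2: 33 dB above -46 dBFS, reduced 1.5:1 to 22 dB above → -24 dBFS; +7 dB make-up → -17 dBFS.

-17 dBFS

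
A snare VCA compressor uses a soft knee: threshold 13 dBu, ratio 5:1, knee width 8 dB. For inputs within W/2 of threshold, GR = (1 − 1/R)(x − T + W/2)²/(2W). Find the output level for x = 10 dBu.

x − T + W/2 = 10 − 13 + 4 = 1.
GR = (1 − 1/5) × 1² / 16 = 0.8 × 1 / 16 = 0.05 dB.
Output = 10 − 0.05 = 9.95 dBu.

9.95 dBu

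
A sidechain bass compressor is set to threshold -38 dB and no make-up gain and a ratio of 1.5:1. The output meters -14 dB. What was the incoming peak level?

Post-compression overshoot = -14 − (-38) = 24 dB.
Input overshoot = R × output overshoot = 36 dB → input = -38 + 36 = -2 dB.

-2 dB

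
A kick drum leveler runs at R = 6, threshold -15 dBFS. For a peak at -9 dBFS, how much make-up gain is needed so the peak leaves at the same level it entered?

Overshoot 6 dB → 6/6 = 1 dB after compression, so the compressed level is -15 + 1 = -14 dBFS.
Make-up = target − compressed = -9 − (-14) = 5 dB.

5 dB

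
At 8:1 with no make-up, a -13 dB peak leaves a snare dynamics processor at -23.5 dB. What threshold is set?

Input is 12 dB above T (since output overshoot × R = input overshoot: (-23.5 − T)·8 = -13 − T gives T = -25 dB).
Check: -25 + (-13 − (-25))/8 = -25 + 1.5 = -23.5 dB. ✓

-25 dB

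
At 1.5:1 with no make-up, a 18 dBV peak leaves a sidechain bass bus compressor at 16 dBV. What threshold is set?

12 dBV

Input is 6 dB above T (since output overshoot × R = input overshoot: (16 − T)·1.5 = 18 − T gives T = 12 dBV).
Check: 12 + (18 − 12)/1.5 = 12 + 4 = 16 dBV. ✓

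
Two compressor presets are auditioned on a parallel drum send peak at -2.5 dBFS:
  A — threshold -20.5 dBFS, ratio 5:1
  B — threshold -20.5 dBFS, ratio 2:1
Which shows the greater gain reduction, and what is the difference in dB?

A, by 5.4 dB

A: overshoot 18 dB → output overshoot 3.6 dB → GR 14.4 dB.
B: overshoot 18 dB → output overshoot 9 dB → GR 9 dB.
A reduces 5.4 dB more.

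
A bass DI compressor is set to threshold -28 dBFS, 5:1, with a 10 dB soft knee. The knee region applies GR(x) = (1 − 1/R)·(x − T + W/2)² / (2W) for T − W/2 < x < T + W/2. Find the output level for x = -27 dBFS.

x − T + W/2 = -27 − (-28) + 5 = 6.
GR = (1 − 1/5) × 6² / 20 = 0.8 × 36 / 20 = 1.44 dB.
Output = -27 − 1.44 = -28.44 dBFS.

-28.44 dBFS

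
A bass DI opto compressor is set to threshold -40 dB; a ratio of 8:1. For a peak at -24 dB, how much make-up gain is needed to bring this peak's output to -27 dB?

The peak compresses to -40 + 16/8 = -38 dB.
To reach -27 dB requires -27 − (-38) = 11 dB of make-up.

11 dB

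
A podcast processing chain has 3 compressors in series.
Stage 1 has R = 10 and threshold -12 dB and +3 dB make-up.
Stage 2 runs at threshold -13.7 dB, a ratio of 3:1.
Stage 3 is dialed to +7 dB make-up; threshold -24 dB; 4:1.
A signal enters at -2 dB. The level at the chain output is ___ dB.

Stage 1: -2 dB is 10 dB over -12 dB; at 10:1 that becomes 1 dB over, giving -11 dB; +3 dB make-up → -8 dB.
Stage 2: -8 dB is 5.7 dB over -13.7 dB; at 3:1 that becomes 1.9 dB over, giving -11.8 dB.
Stage 3: -11.8 dB is 12.2 dB over -24 dB; at 4:1 that becomes 3.05 dB over, giving -20.95 dB; +7 dB make-up → -13.95 dB.

-13.95 dB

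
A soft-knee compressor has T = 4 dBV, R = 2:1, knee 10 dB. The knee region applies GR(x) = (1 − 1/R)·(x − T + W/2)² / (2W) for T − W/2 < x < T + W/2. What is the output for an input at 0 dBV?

x − T + W/2 = 0 − 4 + 5 = 1.
GR = (1 − 1/2) × 1² / 20 = 0.5 × 1 / 20 = 0.025 dB.
Output = 0 − 0.025 = -0.025 dBV.

-0.025 dBV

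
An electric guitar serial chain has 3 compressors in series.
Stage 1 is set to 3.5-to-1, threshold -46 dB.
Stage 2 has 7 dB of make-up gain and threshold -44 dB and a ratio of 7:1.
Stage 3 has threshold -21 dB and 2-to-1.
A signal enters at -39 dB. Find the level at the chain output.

Stage 1: 7 dB above -46 dB, reduced 3.5:1 to 2 dB above → -44 dB.
Stage 2: below threshold (-44 ≤ -44); passes unchanged; make-up brings it to -37 dB.
Stage 3: -37 dB ≤ -21 dB, so stage 3 doesn't engage; output -37 dB.

-37 dB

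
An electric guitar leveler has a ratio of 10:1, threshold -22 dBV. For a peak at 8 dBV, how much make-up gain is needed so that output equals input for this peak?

Overshoot 30 dB → 30/10 = 3 dB after compression, so the compressed level is -22 + 3 = -19 dBV.
Make-up = target − compressed = 8 − (-19) = 27 dB.

27 dB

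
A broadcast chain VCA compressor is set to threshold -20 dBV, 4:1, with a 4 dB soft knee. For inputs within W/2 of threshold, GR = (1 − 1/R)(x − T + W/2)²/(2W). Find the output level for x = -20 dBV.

x − T + W/2 = -20 − (-20) + 2 = 2.
GR = (1 − 1/4) × 2² / 8 = 0.75 × 4 / 8 = 0.375 dB.
Output = -20 − 0.375 = -20.375 dBV.

-20.375 dBV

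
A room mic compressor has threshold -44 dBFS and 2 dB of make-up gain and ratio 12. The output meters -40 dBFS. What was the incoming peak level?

-20 dBFS

Remove make-up: -40 − 2 = -42 dBFS.
The compressed level sits -42 − (-44) = 2 dB over threshold.
Undo the ratio: input overshoot = 2 × 12 = 24 dB, giving input = -20 dBFS.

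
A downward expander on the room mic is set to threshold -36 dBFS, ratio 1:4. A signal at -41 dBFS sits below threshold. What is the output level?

Below threshold, a 1:4 expander applies gain = (4−1)×(T − x) of attenuation.
(4−1) × 5 = 15 dB, so output = -41 − 15 = -56 dBFS.

-56 dBFS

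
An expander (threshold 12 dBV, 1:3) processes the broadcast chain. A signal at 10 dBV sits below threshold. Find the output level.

6 dBV

Undershoot = 12 − 10 = 2 dB.
At 1:3, that expands to 6 dB under threshold.
Output = 12 − 6 = 6 dBV.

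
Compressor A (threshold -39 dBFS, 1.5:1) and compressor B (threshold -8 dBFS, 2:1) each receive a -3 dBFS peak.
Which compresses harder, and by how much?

A: 36 dB over, compressed to 24 dB over, so 12 dB of GR.
B: 5 dB over, compressed to 2.5 dB over, so 2.5 dB of GR.
A reduces 9.5 dB more.

A, by 9.5 dB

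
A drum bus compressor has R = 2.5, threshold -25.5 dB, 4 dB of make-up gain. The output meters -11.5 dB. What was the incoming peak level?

Stripping the +4 dB make-up gives -15.5 dB at the gain stage.
The compressed level sits -15.5 − (-25.5) = 10 dB over threshold.
Undo the ratio: input overshoot = 10 × 2.5 = 25 dB, giving input = -0.5 dB.

-0.5 dB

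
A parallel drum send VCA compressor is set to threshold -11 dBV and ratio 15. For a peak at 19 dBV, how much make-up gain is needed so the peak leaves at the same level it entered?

The peak compresses to -11 + 30/15 = -9 dBV.
To reach 19 dBV requires 19 − (-9) = 28 dB of make-up.

28 dB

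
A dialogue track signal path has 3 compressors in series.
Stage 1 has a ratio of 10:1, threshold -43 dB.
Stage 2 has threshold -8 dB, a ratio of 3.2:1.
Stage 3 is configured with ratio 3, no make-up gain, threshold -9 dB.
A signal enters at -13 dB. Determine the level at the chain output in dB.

-40 dB

Stage 1: -13 dB is 30 dB over -43 dB; at 10:1 that becomes 3 dB over, giving -40 dB.
Stage 2: below threshold (-40 ≤ -8); passes unchanged; output -40 dB.
Stage 3: -40 dB ≤ -9 dB, so stage 3 doesn't engage; output -40 dB.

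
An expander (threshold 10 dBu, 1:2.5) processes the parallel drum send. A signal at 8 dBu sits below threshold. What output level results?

5 dBu

The input is 2 dB below the 10 dBu threshold.
A 1:2.5 expander multiplies undershoot by 2.5: 2 × 2.5 = 5 dB below threshold.
Output = 10 − 5 = 5 dBu.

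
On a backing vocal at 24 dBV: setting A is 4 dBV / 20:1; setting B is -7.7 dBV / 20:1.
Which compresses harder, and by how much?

A: overshoot 20 dB → output overshoot 1 dB → GR 19 dB.
B: overshoot 31.7 dB → output overshoot 1.585 dB → GR 30.115 dB.
Difference: 11.115 dB in favour of B.

B, by 11.115 dB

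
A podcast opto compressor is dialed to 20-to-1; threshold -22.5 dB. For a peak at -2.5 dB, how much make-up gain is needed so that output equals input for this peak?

Overshoot 20 dB → 20/20 = 1 dB after compression, so the compressed level is -22.5 + 1 = -21.5 dB.
Make-up = target − compressed = -2.5 − (-21.5) = 19 dB.

19 dB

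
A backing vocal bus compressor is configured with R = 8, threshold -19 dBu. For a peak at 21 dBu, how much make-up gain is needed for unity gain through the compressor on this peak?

Overshoot 40 dB → 40/8 = 5 dB after compression, so the compressed level is -19 + 5 = -14 dBu.
Make-up = target − compressed = 21 − (-14) = 35 dB.

35 dB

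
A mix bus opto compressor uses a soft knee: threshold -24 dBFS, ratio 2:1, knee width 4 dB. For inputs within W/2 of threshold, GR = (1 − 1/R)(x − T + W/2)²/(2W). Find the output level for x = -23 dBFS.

x − T + W/2 = -23 − (-24) + 2 = 3.
GR = (1 − 1/2) × 3² / 8 = 0.5 × 9 / 8 = 0.5625 dB.
Output = -23 − 0.5625 = -23.5625 dBFS.

-23.5625 dBFS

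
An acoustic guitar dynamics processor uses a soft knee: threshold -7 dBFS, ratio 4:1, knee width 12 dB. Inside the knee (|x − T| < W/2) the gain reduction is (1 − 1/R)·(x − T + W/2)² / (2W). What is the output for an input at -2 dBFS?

-5.78125 dBFS

x − T + W/2 = -2 − (-7) + 6 = 11.
GR = (1 − 1/4) × 11² / 24 = 0.75 × 121 / 24 = 3.78125 dB.
Output = -2 − 3.78125 = -5.78125 dBFS.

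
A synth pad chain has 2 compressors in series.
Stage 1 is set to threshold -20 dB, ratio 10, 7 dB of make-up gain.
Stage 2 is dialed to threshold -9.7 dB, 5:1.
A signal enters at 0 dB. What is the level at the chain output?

-11 dB

Stage 1: overshoot 20 dB → 20/10 = 2 dB → -18 dB; +7 dB make-up → -11 dB.
Stage 2: -11 dB is at or below the -9.7 dB threshold — no compression; output -11 dB.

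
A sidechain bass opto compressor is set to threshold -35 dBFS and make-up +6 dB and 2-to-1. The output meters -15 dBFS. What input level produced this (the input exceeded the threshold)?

-7 dBFS

Before make-up, the level was -15 − 6 = -21 dBFS.
The compressed level sits -21 − (-35) = 14 dB over threshold.
Input overshoot = R × output overshoot = 28 dB → input = -35 + 28 = -7 dBFS.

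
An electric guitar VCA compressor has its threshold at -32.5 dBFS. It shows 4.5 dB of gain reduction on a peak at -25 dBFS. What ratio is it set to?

2.5:1

Input overshoot = -25 − (-32.5) = 7.5 dB.
Output overshoot = 7.5 − 4.5 = 3 dB.
Ratio = input overshoot / output overshoot = 7.5 / 3 = 2.5.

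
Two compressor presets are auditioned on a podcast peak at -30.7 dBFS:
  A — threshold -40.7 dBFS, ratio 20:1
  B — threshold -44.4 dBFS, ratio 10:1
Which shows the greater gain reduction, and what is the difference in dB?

B, by 2.83 dB

A: 10 dB over, compressed to 0.5 dB over, so 9.5 dB of GR.
B: 13.7 dB over, compressed to 1.37 dB over, so 12.33 dB of GR.
B applies 2.83 dB more gain reduction.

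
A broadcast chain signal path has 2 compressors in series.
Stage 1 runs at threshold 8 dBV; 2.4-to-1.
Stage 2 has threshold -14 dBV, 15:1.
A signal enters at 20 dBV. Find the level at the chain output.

-12.2 dBV

Stage 1: 20 dBV is 12 dB over 8 dBV; at 2.4:1 that becomes 5 dB over, giving 13 dBV.
Stage 2: 27 dB above -14 dBV, reduced 15:1 to 1.8 dB above → -12.2 dBV.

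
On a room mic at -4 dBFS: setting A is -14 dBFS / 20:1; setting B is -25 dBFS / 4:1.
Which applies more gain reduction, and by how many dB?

A: 10 dB over, compressed to 0.5 dB over, so 9.5 dB of GR.
B: 21 dB over, compressed to 5.25 dB over, so 15.75 dB of GR.
B reduces 6.25 dB more.

B, by 6.25 dB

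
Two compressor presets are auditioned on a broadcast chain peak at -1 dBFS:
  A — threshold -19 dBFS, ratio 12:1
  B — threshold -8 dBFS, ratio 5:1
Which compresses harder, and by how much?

A, by 10.9 dB

A: 18 dB over, compressed to 1.5 dB over, so 16.5 dB of GR.
B: 7 dB over, compressed to 1.4 dB over, so 5.6 dB of GR.
A reduces 10.9 dB more.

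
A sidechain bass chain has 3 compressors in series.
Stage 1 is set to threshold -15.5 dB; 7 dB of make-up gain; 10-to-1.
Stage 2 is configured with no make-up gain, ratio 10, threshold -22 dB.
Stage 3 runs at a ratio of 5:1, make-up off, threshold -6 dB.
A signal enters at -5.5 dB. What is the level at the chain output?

-20.55 dB

Stage 1: -5.5 dB is 10 dB over -15.5 dB; at 10:1 that becomes 1 dB over, giving -14.5 dB; +7 dB make-up → -7.5 dB.
Stage 2: overshoot 14.5 dB → 14.5/10 = 1.45 dB → -20.55 dB.
Stage 3: -20.55 dB ≤ -6 dB, so stage 3 doesn't engage; output -20.55 dB.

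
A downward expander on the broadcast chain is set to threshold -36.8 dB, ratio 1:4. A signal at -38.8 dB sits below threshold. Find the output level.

Below threshold, a 1:4 expander applies gain = (4−1)×(T − x) of attenuation.
(4−1) × 2 = 6 dB, so output = -38.8 − 6 = -44.8 dB.

-44.8 dB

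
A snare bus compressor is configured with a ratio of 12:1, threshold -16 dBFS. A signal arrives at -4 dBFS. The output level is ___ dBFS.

-15 dBFS

Overshoot: -4 − (-16) = 12 dB.
The 12 dB excess becomes 1 dB after 12:1 reduction.
So the level is -16 + 1 = -15 dBFS.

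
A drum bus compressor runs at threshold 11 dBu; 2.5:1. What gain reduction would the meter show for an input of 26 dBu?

9 dB

26 dBu exceeds the threshold by 15 dB.
A 2.5:1 ratio leaves 6 dB of that excess.
Gain reduction = 15 − 6 = 9 dB.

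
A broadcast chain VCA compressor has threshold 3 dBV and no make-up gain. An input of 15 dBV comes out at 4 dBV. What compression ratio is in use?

Input overshoot = 15 − 3 = 12 dB; output overshoot = 4 − 3 = 1 dB.
Ratio = 12 / 1 = 12.

12:1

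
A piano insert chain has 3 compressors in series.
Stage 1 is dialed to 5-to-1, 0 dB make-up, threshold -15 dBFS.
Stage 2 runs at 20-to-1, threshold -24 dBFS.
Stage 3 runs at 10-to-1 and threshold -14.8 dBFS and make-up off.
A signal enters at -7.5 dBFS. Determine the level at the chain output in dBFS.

-23.475 dBFS

Stage 1: -7.5 dBFS is 7.5 dB over -15 dBFS; at 5:1 that becomes 1.5 dB over, giving -13.5 dBFS.
Stage 2: overshoot 10.5 dB → 10.5/20 = 0.525 dB → -23.475 dBFS.
Stage 3: -23.475 dBFS is at or below the -14.8 dBFS threshold — no compression; output -23.475 dBFS.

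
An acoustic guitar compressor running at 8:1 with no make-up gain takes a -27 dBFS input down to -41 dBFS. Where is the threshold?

-43 dBFS

Let T be the threshold. Output overshoot = (input overshoot)/R, so -41 − T = (-27 − T)/8.
8·(-41 − T) = -27 − T → 7·T = -328 − (-27) = -301.
T = -301/7 = -43 dBFS.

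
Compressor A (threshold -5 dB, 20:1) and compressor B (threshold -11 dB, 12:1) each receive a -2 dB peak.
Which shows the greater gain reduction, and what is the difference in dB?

A: GR = 3 − 3/20 = 2.85 dB.
B: GR = 9 − 9/12 = 8.25 dB.
B reduces 5.4 dB more.

B, by 5.4 dB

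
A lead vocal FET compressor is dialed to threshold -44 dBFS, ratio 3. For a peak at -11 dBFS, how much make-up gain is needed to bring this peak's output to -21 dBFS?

Overshoot 33 dB → 33/3 = 11 dB after compression, so the compressed level is -44 + 11 = -33 dBFS.
Make-up = target − compressed = -21 − (-33) = 12 dB.

12 dB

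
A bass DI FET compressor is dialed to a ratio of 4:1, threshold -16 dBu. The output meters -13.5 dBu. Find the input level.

Post-compression overshoot = -13.5 − (-16) = 2.5 dB.
Input overshoot = R × output overshoot = 10 dB → input = -16 + 10 = -6 dBu.

-6 dBu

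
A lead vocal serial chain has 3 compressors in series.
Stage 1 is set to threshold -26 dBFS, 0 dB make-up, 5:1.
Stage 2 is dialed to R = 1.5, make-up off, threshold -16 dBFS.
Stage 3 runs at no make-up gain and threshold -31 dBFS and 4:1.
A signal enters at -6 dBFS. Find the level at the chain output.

Stage 1: overshoot 20 dB → 20/5 = 4 dB → -22 dBFS.
Stage 2: -22 dBFS is at or below the -16 dBFS threshold — no compression; output -22 dBFS.
Stage 3: -22 dBFS is 9 dB over -31 dBFS; at 4:1 that becomes 2.25 dB over, giving -28.75 dBFS.

-28.75 dBFS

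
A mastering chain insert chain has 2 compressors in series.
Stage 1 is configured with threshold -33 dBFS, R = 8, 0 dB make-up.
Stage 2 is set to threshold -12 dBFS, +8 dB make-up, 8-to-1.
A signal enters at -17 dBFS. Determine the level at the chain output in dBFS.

-23 dBFS

Stage 1: -17 dBFS is 16 dB over -33 dBFS; at 8:1 that becomes 2 dB over, giving -31 dBFS.
Stage 2: -31 dBFS is at or below the -12 dBFS threshold — no compression; make-up brings it to -23 dBFS.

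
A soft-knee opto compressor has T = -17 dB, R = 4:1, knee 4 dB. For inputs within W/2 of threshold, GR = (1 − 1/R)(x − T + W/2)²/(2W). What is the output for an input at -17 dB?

x − T + W/2 = -17 − (-17) + 2 = 2.
GR = (1 − 1/4) × 2² / 8 = 0.75 × 4 / 8 = 0.375 dB.
Output = -17 − 0.375 = -17.375 dB.

-17.375 dB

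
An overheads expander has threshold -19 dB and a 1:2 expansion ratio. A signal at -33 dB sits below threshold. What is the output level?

-47 dB

The input is 14 dB below the -19 dB threshold.
A 1:2 expander multiplies undershoot by 2: 14 × 2 = 28 dB below threshold.
Output = -19 − 28 = -47 dB.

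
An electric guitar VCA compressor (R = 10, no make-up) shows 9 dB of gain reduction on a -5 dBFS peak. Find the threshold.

-15 dBFS

Gain reduction = -5 − (-14) = 9 dB; output overshoot = GR / (R − 1) = 9 / 9 = 1 dB.
Threshold = output − output overshoot = -14 − 1 = -15 dBFS.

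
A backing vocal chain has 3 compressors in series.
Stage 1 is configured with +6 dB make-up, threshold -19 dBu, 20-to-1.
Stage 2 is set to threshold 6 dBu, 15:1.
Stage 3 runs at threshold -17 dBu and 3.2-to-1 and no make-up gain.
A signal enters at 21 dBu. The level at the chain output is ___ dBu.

Stage 1: 40 dB above -19 dBu, reduced 20:1 to 2 dB above → -17 dBu; +6 dB make-up → -11 dBu.
Stage 2: below threshold (-11 ≤ 6); passes unchanged; output -11 dBu.
Stage 3: 6 dB above -17 dBu, reduced 3.2:1 to 1.875 dB above → -15.125 dBu.

-15.125 dBu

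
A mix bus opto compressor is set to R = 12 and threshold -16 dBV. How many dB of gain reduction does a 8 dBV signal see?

22 dB

The signal is 24 dB above threshold.
A 12:1 ratio leaves 2 dB of that excess.
Gain reduction = 24 − 2 = 22 dB.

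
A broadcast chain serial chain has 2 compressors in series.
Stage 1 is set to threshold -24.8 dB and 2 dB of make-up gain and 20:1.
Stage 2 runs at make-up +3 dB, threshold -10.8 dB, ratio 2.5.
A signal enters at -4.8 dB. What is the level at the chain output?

-18.8 dB

Stage 1: overshoot 20 dB → 20/20 = 1 dB → -23.8 dB; +2 dB make-up → -21.8 dB.
Stage 2: -21.8 dB is at or below the -10.8 dB threshold — no compression; make-up brings it to -18.8 dB.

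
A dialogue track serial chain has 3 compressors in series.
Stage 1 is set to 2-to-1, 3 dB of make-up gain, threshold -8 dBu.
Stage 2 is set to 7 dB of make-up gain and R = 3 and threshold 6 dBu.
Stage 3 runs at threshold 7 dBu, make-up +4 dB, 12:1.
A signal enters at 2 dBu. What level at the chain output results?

11 dBu

Stage 1: overshoot 10 dB → 10/2 = 5 dB → -3 dBu; +3 dB make-up → 0 dBu.
Stage 2: below threshold (0 ≤ 6); passes unchanged; make-up brings it to 7 dBu.
Stage 3: 7 dBu ≤ 7 dBu, so stage 3 doesn't engage; make-up brings it to 11 dBu.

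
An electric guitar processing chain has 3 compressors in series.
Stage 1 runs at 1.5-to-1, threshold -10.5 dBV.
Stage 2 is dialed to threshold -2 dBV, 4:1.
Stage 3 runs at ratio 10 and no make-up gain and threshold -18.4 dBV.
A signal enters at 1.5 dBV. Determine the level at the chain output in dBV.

-16.81 dBV

Stage 1: overshoot 12 dB → 12/1.5 = 8 dB → -2.5 dBV.
Stage 2: below threshold (-2.5 ≤ -2); passes unchanged; output -2.5 dBV.
Stage 3: overshoot 15.9 dB → 15.9/10 = 1.59 dB → -16.81 dBV.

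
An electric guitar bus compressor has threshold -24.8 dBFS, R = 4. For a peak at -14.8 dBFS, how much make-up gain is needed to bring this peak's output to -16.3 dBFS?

6 dB

Without make-up, output = threshold + overshoot/4 = -24.8 + 2.5 = -22.3 dBFS.
Gap to target: 6 dB.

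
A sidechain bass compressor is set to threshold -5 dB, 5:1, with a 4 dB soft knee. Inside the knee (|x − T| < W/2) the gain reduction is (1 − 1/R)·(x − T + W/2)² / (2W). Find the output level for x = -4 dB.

-4.9 dB

x − T + W/2 = -4 − (-5) + 2 = 3.
GR = (1 − 1/5) × 3² / 8 = 0.8 × 9 / 8 = 0.9 dB.
Output = -4 − 0.9 = -4.9 dB.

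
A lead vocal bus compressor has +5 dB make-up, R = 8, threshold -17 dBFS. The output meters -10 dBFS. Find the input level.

-1 dBFS

Before make-up, the level was -10 − 5 = -15 dBFS.
Post-compression overshoot = -15 − (-17) = 2 dB.
Undo the ratio: input overshoot = 2 × 8 = 16 dB, giving input = -1 dBFS.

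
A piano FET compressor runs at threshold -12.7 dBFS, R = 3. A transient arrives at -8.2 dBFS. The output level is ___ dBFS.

-11.2 dBFS

The input is 4.5 dB above the -12.7 dBFS threshold.
At 3:1 the overshoot is divided by 3, leaving 1.5 dB above threshold.
Output = -12.7 + 1.5 = -11.2 dBFS.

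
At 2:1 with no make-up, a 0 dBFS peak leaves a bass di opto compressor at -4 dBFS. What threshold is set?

Let T be the threshold. Output overshoot = (input overshoot)/R, so -4 − T = (0 − T)/2.
2·(-4 − T) = 0 − T → 1·T = -8 − 0 = -8.
T = -8/1 = -8 dBFS.

-8 dBFS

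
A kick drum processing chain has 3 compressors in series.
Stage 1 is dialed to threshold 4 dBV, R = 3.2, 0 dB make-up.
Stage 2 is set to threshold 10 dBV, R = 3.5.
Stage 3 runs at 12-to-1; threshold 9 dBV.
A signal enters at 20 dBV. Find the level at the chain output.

Stage 1: overshoot 16 dB → 16/3.2 = 5 dB → 9 dBV.
Stage 2: 9 dBV ≤ 10 dBV, so stage 2 doesn't engage; output 9 dBV.
Stage 3: 9 dBV is at or below the 9 dBV threshold — no compression; output 9 dBV.

9 dBV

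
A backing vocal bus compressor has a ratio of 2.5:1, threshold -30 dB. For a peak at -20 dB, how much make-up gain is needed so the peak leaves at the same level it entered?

6 dB

Overshoot 10 dB → 10/2.5 = 4 dB after compression, so the compressed level is -30 + 4 = -26 dB.
Make-up = target − compressed = -20 − (-26) = 6 dB.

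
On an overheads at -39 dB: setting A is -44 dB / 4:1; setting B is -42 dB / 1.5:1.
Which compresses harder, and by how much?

A, by 2.75 dB

A: overshoot 5 dB → output overshoot 1.25 dB → GR 3.75 dB.
B: overshoot 3 dB → output overshoot 2 dB → GR 1 dB.
A applies 2.75 dB more gain reduction.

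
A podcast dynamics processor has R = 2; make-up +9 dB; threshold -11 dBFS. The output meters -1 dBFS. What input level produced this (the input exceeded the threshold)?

-9 dBFS

Stripping the +9 dB make-up gives -10 dBFS at the gain stage.
The compressed level sits -10 − (-11) = 1 dB over threshold.
Before 2:1 compression the overshoot was 1 × 2 = 2 dB, so input = -11 + 2 = -9 dBFS.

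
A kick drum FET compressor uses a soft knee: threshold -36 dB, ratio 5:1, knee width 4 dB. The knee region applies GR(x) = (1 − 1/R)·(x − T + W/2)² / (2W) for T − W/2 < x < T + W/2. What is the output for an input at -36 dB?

x − T + W/2 = -36 − (-36) + 2 = 2.
GR = (1 − 1/5) × 2² / 8 = 0.8 × 4 / 8 = 0.4 dB.
Output = -36 − 0.4 = -36.4 dB.

-36.4 dB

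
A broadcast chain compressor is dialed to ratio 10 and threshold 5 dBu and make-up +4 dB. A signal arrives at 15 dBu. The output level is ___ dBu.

Overshoot: 15 − 5 = 10 dB.
At 10:1 the overshoot is divided by 10, leaving 1 dB above threshold.
Output = 5 + 1 = 6 dBu; make-up adds 4 dB, giving 10 dBu.

10 dBu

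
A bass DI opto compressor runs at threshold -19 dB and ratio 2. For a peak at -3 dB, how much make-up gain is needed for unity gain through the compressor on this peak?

Overshoot 16 dB → 16/2 = 8 dB after compression, so the compressed level is -19 + 8 = -11 dB.
Make-up = target − compressed = -3 − (-11) = 8 dB.

8 dB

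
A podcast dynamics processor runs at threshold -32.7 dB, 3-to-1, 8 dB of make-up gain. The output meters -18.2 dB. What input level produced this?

Remove make-up: -18.2 − 8 = -26.2 dB.
The compressed level sits -26.2 − (-32.7) = 6.5 dB over threshold.
Input overshoot = R × output overshoot = 19.5 dB → input = -32.7 + 19.5 = -13.2 dB.

-13.2 dB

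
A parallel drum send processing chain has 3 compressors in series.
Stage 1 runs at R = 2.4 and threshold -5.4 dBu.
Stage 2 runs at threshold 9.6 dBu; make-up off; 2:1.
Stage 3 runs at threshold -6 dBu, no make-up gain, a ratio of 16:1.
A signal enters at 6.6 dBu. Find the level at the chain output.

-5.65 dBu

Stage 1: 6.6 dBu is 12 dB over -5.4 dBu; at 2.4:1 that becomes 5 dB over, giving -0.4 dBu.
Stage 2: -0.4 dBu ≤ 9.6 dBu, so stage 2 doesn't engage; output -0.4 dBu.
Stage 3: overshoot 5.6 dB → 5.6/16 = 0.35 dB → -5.65 dBu.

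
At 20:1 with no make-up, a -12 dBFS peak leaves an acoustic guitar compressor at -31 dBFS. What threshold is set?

Let T be the threshold. Output overshoot = (input overshoot)/R, so -31 − T = (-12 − T)/20.
20·(-31 − T) = -12 − T → 19·T = -620 − (-12) = -608.
T = -608/19 = -32 dBFS.

-32 dBFS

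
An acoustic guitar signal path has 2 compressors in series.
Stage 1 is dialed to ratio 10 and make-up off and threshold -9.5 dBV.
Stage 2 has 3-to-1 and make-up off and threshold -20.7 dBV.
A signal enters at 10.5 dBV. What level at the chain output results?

-16.3 dBV

Stage 1: 10.5 dBV is 20 dB over -9.5 dBV; at 10:1 that becomes 2 dB over, giving -7.5 dBV.
Stage 2: -7.5 dBV is 13.2 dB over -20.7 dBV; at 3:1 that becomes 4.4 dB over, giving -16.3 dBV.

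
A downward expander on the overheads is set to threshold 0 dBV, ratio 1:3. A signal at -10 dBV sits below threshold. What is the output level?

Undershoot = 0 − (-10) = 10 dB.
At 1:3, that expands to 30 dB under threshold.
Output = 0 − 30 = -30 dBV.

-30 dBV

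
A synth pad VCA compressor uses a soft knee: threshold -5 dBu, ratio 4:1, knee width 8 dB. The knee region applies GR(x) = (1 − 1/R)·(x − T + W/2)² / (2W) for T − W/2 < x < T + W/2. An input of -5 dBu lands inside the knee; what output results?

-5.75 dBu

x − T + W/2 = -5 − (-5) + 4 = 4.
GR = (1 − 1/4) × 4² / 16 = 0.75 × 16 / 16 = 0.75 dB.
Output = -5 − 0.75 = -5.75 dBu.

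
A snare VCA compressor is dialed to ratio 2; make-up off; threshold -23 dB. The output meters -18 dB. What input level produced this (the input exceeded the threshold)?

The compressed level sits -18 − (-23) = 5 dB over threshold.
Undo the ratio: input overshoot = 5 × 2 = 10 dB, giving input = -13 dB.

-13 dB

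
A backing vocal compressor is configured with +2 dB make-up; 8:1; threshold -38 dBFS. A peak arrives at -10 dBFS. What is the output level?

The input is 28 dB above the -38 dBFS threshold.
The 28 dB excess becomes 3.5 dB after 8:1 reduction.
That puts the output at -34.5 dBFS; make-up adds 2 dB, giving -32.5 dBFS.

-32.5 dBFS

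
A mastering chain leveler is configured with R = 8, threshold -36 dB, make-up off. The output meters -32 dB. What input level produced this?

-4 dB

That's 4 dB above the -36 dB threshold.
Before 8:1 compression the overshoot was 4 × 8 = 32 dB, so input = -36 + 32 = -4 dB.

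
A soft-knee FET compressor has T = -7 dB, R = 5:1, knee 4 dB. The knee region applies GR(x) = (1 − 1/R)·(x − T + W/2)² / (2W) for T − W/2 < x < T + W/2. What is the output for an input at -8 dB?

-8.1 dB

x − T + W/2 = -8 − (-7) + 2 = 1.
GR = (1 − 1/5) × 1² / 8 = 0.8 × 1 / 8 = 0.1 dB.
Output = -8 − 0.1 = -8.1 dB.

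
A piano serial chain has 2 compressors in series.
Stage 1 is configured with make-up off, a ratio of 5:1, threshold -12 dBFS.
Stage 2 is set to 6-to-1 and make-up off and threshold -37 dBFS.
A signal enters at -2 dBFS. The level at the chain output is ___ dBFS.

-32.5 dBFS

Stage 1: -2 dBFS is 10 dB over -12 dBFS; at 5:1 that becomes 2 dB over, giving -10 dBFS.
Stage 2: -10 dBFS is 27 dB over -37 dBFS; at 6:1 that becomes 4.5 dB over, giving -32.5 dBFS.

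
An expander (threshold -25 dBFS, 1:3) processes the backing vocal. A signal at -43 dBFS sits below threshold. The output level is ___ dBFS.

-79 dBFS

Undershoot = (-25) − (-43) = 18 dB.
At 1:3, that expands to 54 dB under threshold.
Output = -25 − 54 = -79 dBFS.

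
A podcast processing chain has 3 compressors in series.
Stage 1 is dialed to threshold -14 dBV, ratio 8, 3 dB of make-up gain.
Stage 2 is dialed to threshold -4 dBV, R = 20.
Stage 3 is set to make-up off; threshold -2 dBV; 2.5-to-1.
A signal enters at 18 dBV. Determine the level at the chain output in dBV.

Stage 1: 32 dB above -14 dBV, reduced 8:1 to 4 dB above → -10 dBV; +3 dB make-up → -7 dBV.
Stage 2: -7 dBV ≤ -4 dBV, so stage 2 doesn't engage; output -7 dBV.
Stage 3: below threshold (-7 ≤ -2); passes unchanged; output -7 dBV.

-7 dBV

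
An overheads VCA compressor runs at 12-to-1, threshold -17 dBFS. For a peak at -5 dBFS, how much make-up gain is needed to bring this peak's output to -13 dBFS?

3 dB

The peak compresses to -17 + 12/12 = -16 dBFS.
To reach -13 dBFS requires -13 − (-16) = 3 dB of make-up.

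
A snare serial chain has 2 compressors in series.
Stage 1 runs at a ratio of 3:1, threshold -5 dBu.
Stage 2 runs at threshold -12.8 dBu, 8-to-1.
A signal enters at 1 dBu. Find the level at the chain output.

-11.575 dBu

Stage 1: 6 dB above -5 dBu, reduced 3:1 to 2 dB above → -3 dBu.
Stage 2: overshoot 9.8 dB → 9.8/8 = 1.225 dB → -11.575 dBu.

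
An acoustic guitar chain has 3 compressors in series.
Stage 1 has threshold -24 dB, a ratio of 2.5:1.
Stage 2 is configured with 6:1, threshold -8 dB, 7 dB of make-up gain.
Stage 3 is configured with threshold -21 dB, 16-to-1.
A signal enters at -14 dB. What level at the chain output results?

-20.5 dB

Stage 1: -14 dB is 10 dB over -24 dB; at 2.5:1 that becomes 4 dB over, giving -20 dB.
Stage 2: -20 dB is at or below the -8 dB threshold — no compression; make-up brings it to -13 dB.
Stage 3: overshoot 8 dB → 8/16 = 0.5 dB → -20.5 dB.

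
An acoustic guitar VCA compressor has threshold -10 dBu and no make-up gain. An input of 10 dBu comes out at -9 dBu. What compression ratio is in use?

Input overshoot = 10 − (-10) = 20 dB; output overshoot = -9 − (-10) = 1 dB.
Ratio = 20 / 1 = 20.

20:1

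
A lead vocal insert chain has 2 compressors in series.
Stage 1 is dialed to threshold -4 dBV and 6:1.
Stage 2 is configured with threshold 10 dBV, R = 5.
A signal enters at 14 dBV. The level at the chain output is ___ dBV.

Stage 1: 18 dB above -4 dBV, reduced 6:1 to 3 dB above → -1 dBV.
Stage 2: below threshold (-1 ≤ 10); passes unchanged; output -1 dBV.

-1 dBV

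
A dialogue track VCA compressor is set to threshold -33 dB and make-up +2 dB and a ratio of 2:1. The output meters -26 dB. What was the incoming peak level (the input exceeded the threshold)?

-23 dB

Stripping the +2 dB make-up gives -28 dB at the gain stage.
Post-compression overshoot = -28 − (-33) = 5 dB.
Before 2:1 compression the overshoot was 5 × 2 = 10 dB, so input = -33 + 10 = -23 dB.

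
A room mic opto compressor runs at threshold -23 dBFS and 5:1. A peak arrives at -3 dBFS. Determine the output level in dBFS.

Overshoot: -3 − (-23) = 20 dB.
5:1 compression reduces that to 20/5 = 4 dB over.
So the level is -23 + 4 = -19 dBFS.

-19 dBFS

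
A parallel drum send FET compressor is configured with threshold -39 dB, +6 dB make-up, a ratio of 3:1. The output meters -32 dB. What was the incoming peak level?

-36 dB

Stripping the +6 dB make-up gives -38 dB at the gain stage.
The compressed level sits -38 − (-39) = 1 dB over threshold.
Input overshoot = R × output overshoot = 3 dB → input = -39 + 3 = -36 dB.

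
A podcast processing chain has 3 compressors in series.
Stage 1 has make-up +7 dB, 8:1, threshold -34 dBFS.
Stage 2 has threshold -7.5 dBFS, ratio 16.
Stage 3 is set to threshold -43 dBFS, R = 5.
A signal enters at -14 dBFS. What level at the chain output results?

-39.3 dBFS

Stage 1: overshoot 20 dB → 20/8 = 2.5 dB → -31.5 dBFS; +7 dB make-up → -24.5 dBFS.
Stage 2: -24.5 dBFS is at or below the -7.5 dBFS threshold — no compression; output -24.5 dBFS.
Stage 3: -24.5 dBFS is 18.5 dB over -43 dBFS; at 5:1 that becomes 3.7 dB over, giving -39.3 dBFS.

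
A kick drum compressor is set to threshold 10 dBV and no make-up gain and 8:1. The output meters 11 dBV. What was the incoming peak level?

18 dBV

Post-compression overshoot = 11 − 10 = 1 dB.
Undo the ratio: input overshoot = 1 × 8 = 8 dB, giving input = 18 dBV.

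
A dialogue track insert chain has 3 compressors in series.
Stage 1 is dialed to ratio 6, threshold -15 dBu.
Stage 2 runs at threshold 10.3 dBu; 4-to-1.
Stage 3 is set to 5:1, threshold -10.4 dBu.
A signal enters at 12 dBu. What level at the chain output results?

-10.5 dBu

Stage 1: 27 dB above -15 dBu, reduced 6:1 to 4.5 dB above → -10.5 dBu.
Stage 2: below threshold (-10.5 ≤ 10.3); passes unchanged; output -10.5 dBu.
Stage 3: -10.5 dBu is at or below the -10.4 dBu threshold — no compression; output -10.5 dBu.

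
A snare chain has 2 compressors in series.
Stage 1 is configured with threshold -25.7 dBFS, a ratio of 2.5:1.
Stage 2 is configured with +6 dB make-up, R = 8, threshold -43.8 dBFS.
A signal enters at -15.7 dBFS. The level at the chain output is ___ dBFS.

Stage 1: 10 dB above -25.7 dBFS, reduced 2.5:1 to 4 dB above → -21.7 dBFS.
Stage 2: overshoot 22.1 dB → 22.1/8 = 2.7625 dB → -41.0375 dBFS; +6 dB make-up → -35.0375 dBFS.

-35.0375 dBFS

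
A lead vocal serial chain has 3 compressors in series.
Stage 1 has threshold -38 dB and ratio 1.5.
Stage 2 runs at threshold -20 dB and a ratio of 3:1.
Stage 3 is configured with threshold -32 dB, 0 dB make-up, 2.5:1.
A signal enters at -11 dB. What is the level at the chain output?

Stage 1: 27 dB above -38 dB, reduced 1.5:1 to 18 dB above → -20 dB.
Stage 2: -20 dB is at or below the -20 dB threshold — no compression; output -20 dB.
Stage 3: 12 dB above -32 dB, reduced 2.5:1 to 4.8 dB above → -27.2 dB.

-27.2 dB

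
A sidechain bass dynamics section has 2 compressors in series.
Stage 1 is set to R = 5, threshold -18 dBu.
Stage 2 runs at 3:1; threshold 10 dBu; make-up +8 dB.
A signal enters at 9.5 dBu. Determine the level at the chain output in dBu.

Stage 1: 9.5 dBu is 27.5 dB over -18 dBu; at 5:1 that becomes 5.5 dB over, giving -12.5 dBu.
Stage 2: below threshold (-12.5 ≤ 10); passes unchanged; make-up brings it to -4.5 dBu.

-4.5 dBu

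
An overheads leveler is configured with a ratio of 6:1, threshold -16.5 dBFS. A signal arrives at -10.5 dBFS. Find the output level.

Overshoot: -10.5 − (-16.5) = 6 dB.
6:1 compression reduces that to 6/6 = 1 dB over.
That puts the output at -15.5 dBFS.

-15.5 dBFS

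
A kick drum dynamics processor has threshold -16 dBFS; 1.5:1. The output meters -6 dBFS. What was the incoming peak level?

Post-compression overshoot = -6 − (-16) = 10 dB.
Before 1.5:1 compression the overshoot was 10 × 1.5 = 15 dB, so input = -16 + 15 = -1 dBFS.

-1 dBFS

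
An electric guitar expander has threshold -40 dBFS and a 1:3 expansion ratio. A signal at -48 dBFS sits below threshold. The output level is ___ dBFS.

-64 dBFS

Undershoot = (-40) − (-48) = 8 dB.
At 1:3, that expands to 24 dB under threshold.
Output = -40 − 24 = -64 dBFS.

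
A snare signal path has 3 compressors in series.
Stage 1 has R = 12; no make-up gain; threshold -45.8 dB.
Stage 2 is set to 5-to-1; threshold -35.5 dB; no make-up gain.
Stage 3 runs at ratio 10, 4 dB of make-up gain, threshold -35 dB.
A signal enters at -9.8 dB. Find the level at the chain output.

Stage 1: 36 dB above -45.8 dB, reduced 12:1 to 3 dB above → -42.8 dB.
Stage 2: -42.8 dB ≤ -35.5 dB, so stage 2 doesn't engage; output -42.8 dB.
Stage 3: below threshold (-42.8 ≤ -35); passes unchanged; make-up brings it to -38.8 dB.

-38.8 dB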